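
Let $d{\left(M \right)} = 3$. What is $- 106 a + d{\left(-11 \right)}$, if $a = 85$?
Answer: $-9007$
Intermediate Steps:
$- 106 a + d{\left(-11 \right)} = \left(-106\right) 85 + 3 = -9010 + 3 = -9007$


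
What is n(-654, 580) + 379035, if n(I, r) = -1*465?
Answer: 378570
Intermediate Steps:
n(I, r) = -465
n(-654, 580) + 379035 = -465 + 379035 = 378570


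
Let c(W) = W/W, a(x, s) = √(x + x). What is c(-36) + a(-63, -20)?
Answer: 1 + 3*I*√14 ≈ 1.0 + 11.225*I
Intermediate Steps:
a(x, s) = √2*√x (a(x, s) = √(2*x) = √2*√x)
c(W) = 1
c(-36) + a(-63, -20) = 1 + √2*√(-63) = 1 + √2*(3*I*√7) = 1 + 3*I*√14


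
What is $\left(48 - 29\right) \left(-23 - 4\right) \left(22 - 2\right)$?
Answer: $-10260$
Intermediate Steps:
$\left(48 - 29\right) \left(-23 - 4\right) \left(22 - 2\right) = 19 \left(\left(-27\right) 20\right) = 19 \left(-540\right) = -10260$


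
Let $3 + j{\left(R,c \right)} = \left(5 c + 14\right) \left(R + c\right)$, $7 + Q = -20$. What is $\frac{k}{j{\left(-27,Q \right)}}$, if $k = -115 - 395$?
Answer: $- \frac{170}{2177} \approx -0.078089$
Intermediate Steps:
$Q = -27$ ($Q = -7 - 20 = -27$)
$j{\left(R,c \right)} = -3 + \left(14 + 5 c\right) \left(R + c\right)$ ($j{\left(R,c \right)} = -3 + \left(5 c + 14\right) \left(R + c\right) = -3 + \left(14 + 5 c\right) \left(R + c\right)$)
$k = -510$
$\frac{k}{j{\left(-27,Q \right)}} = - \frac{510}{-3 + 5 \left(-27\right)^{2} + 14 \left(-27\right) + 14 \left(-27\right) + 5 \left(-27\right) \left(-27\right)} = - \frac{510}{-3 + 5 \cdot 729 - 378 - 378 + 3645} = - \frac{510}{-3 + 3645 - 378 - 378 + 3645} = - \frac{510}{6531} = \left(-510\right) \frac{1}{6531} = - \frac{170}{2177}$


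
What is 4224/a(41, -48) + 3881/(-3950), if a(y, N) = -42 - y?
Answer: -17006923/327850 ≈ -51.874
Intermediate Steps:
4224/a(41, -48) + 3881/(-3950) = 4224/(-42 - 1*41) + 3881/(-3950) = 4224/(-42 - 41) + 3881*(-1/3950) = 4224/(-83) - 3881/3950 = 4224*(-1/83) - 3881/3950 = -4224/83 - 3881/3950 = -17006923/327850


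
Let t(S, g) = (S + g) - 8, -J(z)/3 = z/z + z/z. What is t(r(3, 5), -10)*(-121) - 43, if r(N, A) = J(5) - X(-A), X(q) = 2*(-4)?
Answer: 1893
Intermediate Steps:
J(z) = -6 (J(z) = -3*(z/z + z/z) = -3*(1 + 1) = -3*2 = -6)
X(q) = -8
r(N, A) = 2 (r(N, A) = -6 - 1*(-8) = -6 + 8 = 2)
t(S, g) = -8 + S + g
t(r(3, 5), -10)*(-121) - 43 = (-8 + 2 - 10)*(-121) - 43 = -16*(-121) - 43 = 1936 - 43 = 1893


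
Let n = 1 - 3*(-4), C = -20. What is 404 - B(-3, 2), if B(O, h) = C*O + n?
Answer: 331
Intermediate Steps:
n = 13 (n = 1 + 12 = 13)
B(O, h) = 13 - 20*O (B(O, h) = -20*O + 13 = 13 - 20*O)
404 - B(-3, 2) = 404 - (13 - 20*(-3)) = 404 - (13 + 60) = 404 - 1*73 = 404 - 73 = 331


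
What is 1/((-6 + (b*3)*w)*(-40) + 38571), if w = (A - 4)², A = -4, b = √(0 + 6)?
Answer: 12937/384133107 + 2560*√6/384133107 ≈ 5.0003e-5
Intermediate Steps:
b = √6 ≈ 2.4495
w = 64 (w = (-4 - 4)² = (-8)² = 64)
1/((-6 + (b*3)*w)*(-40) + 38571) = 1/((-6 + (√6*3)*64)*(-40) + 38571) = 1/((-6 + (3*√6)*64)*(-40) + 38571) = 1/((-6 + 192*√6)*(-40) + 38571) = 1/((240 - 7680*√6) + 38571) = 1/(38811 - 7680*√6)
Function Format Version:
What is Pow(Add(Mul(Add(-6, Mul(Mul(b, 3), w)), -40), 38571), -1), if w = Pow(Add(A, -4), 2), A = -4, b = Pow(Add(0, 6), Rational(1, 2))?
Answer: Add(Rational(12937, 384133107), Mul(Rational(2560, 384133107), Pow(6, Rational(1, 2)))) ≈ 5.0003e-5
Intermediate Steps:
b = Pow(6, Rational(1, 2)) ≈ 2.4495
w = 64 (w = Pow(Add(-4, -4), 2) = Pow(-8, 2) = 64)
Pow(Add(Mul(Add(-6, Mul(Mul(b, 3), w)), -40), 38571), -1) = Pow(Add(Mul(Add(-6, Mul(Mul(Pow(6, Rational(1, 2)), 3), 64)), -40), 38571), -1) = Pow(Add(Mul(Add(-6, Mul(Mul(3, Pow(6, Rational(1, 2))), 64)), -40), 38571), -1) = Pow(Add(Mul(Add(-6, Mul(192, Pow(6, Rational(1, 2)))), -40), 38571), -1) = Pow(Add(Add(240, Mul(-7680, Pow(6, Rational(1, 2)))), 38571), -1) = Pow(Add(38811, Mul(-7680, Pow(6, Rational(1, 2)))), -1)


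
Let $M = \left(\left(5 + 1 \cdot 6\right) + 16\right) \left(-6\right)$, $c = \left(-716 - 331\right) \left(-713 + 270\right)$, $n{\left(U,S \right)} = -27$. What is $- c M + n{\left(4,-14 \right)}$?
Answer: $75138975$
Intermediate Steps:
$c = 463821$ ($c = \left(-1047\right) \left(-443\right) = 463821$)
$M = -162$ ($M = \left(\left(5 + 6\right) + 16\right) \left(-6\right) = \left(11 + 16\right) \left(-6\right) = 27 \left(-6\right) = -162$)
$- c M + n{\left(4,-14 \right)} = \left(-1\right) 463821 \left(-162\right) - 27 = \left(-463821\right) \left(-162\right) - 27 = 75139002 - 27 = 75138975$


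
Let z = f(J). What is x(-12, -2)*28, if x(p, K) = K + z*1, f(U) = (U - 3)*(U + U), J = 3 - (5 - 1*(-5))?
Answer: 3864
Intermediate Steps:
J = -7 (J = 3 - (5 + 5) = 3 - 1*10 = 3 - 10 = -7)
f(U) = 2*U*(-3 + U) (f(U) = (-3 + U)*(2*U) = 2*U*(-3 + U))
z = 140 (z = 2*(-7)*(-3 - 7) = 2*(-7)*(-10) = 140)
x(p, K) = 140 + K (x(p, K) = K + 140*1 = K + 140 = 140 + K)
x(-12, -2)*28 = (140 - 2)*28 = 138*28 = 3864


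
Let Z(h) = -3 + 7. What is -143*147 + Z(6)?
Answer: -21017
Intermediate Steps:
Z(h) = 4
-143*147 + Z(6) = -143*147 + 4 = -21021 + 4 = -21017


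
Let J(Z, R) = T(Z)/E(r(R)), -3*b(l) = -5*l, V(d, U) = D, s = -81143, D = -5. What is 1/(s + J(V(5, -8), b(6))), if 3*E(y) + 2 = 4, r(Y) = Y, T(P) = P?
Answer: -2/162301 ≈ -1.2323e-5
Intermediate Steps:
E(y) = ⅔ (E(y) = -⅔ + (⅓)*4 = -⅔ + 4/3 = ⅔)
V(d, U) = -5
b(l) = 5*l/3 (b(l) = -(-5)*l/3 = 5*l/3)
J(Z, R) = 3*Z/2 (J(Z, R) = Z/(⅔) = Z*(3/2) = 3*Z/2)
1/(s + J(V(5, -8), b(6))) = 1/(-81143 + (3/2)*(-5)) = 1/(-81143 - 15/2) = 1/(-162301/2) = -2/162301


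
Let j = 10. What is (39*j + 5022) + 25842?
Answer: 31254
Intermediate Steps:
(39*j + 5022) + 25842 = (39*10 + 5022) + 25842 = (390 + 5022) + 25842 = 5412 + 25842 = 31254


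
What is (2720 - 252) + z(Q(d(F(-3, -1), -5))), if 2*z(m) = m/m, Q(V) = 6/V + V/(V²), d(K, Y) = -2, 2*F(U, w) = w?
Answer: 4937/2 ≈ 2468.5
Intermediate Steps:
F(U, w) = w/2
Q(V) = 7/V (Q(V) = 6/V + V/V² = 6/V + 1/V = 7/V)
z(m) = ½ (z(m) = (m/m)/2 = (½)*1 = ½)
(2720 - 252) + z(Q(d(F(-3, -1), -5))) = (2720 - 252) + ½ = 2468 + ½ = 4937/2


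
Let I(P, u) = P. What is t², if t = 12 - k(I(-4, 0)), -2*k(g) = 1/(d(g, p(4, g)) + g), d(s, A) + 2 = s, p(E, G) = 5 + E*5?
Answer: 57121/400 ≈ 142.80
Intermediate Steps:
p(E, G) = 5 + 5*E
d(s, A) = -2 + s
k(g) = -1/(2*(-2 + 2*g)) (k(g) = -1/(2*((-2 + g) + g)) = -1/(2*(-2 + 2*g)))
t = 239/20 (t = 12 - (-1)/(-4 + 4*(-4)) = 12 - (-1)/(-4 - 16) = 12 - (-1)/(-20) = 12 - (-1)*(-1)/20 = 12 - 1*1/20 = 12 - 1/20 = 239/20 ≈ 11.950)
t² = (239/20)² = 57121/400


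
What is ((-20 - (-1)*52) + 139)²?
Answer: 29241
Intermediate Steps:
((-20 - (-1)*52) + 139)² = ((-20 - 1*(-52)) + 139)² = ((-20 + 52) + 139)² = (32 + 139)² = 171² = 29241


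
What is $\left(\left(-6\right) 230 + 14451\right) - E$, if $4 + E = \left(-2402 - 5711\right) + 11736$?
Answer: $9452$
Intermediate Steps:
$E = 3619$ ($E = -4 + \left(\left(-2402 - 5711\right) + 11736\right) = -4 + \left(-8113 + 11736\right) = -4 + 3623 = 3619$)
$\left(\left(-6\right) 230 + 14451\right) - E = \left(\left(-6\right) 230 + 14451\right) - 3619 = \left(-1380 + 14451\right) - 3619 = 13071 - 3619 = 9452$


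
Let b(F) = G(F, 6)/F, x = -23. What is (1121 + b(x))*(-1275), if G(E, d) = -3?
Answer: -32877150/23 ≈ -1.4294e+6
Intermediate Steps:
b(F) = -3/F
(1121 + b(x))*(-1275) = (1121 - 3/(-23))*(-1275) = (1121 - 3*(-1/23))*(-1275) = (1121 + 3/23)*(-1275) = (25786/23)*(-1275) = -32877150/23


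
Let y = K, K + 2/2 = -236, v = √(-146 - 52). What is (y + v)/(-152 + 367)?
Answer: -237/215 + 3*I*√22/215 ≈ -1.1023 + 0.065448*I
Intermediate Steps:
v = 3*I*√22 (v = √(-198) = 3*I*√22 ≈ 14.071*I)
K = -237 (K = -1 - 236 = -237)
y = -237
(y + v)/(-152 + 367) = (-237 + 3*I*√22)/(-152 + 367) = (-237 + 3*I*√22)/215 = (-237 + 3*I*√22)*(1/215) = -237/215 + 3*I*√22/215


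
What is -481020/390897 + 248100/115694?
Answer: 6888402970/7537406253 ≈ 0.91390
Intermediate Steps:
-481020/390897 + 248100/115694 = -481020*1/390897 + 248100*(1/115694) = -160340/130299 + 124050/57847 = 6888402970/7537406253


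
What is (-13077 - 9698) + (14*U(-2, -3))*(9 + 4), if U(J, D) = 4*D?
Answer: -24959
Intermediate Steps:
(-13077 - 9698) + (14*U(-2, -3))*(9 + 4) = (-13077 - 9698) + (14*(4*(-3)))*(9 + 4) = -22775 + (14*(-12))*13 = -22775 - 168*13 = -22775 - 2184 = -24959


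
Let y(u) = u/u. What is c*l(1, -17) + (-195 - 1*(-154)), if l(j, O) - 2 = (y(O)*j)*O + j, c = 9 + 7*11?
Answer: -1245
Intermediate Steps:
y(u) = 1
c = 86 (c = 9 + 77 = 86)
l(j, O) = 2 + j + O*j (l(j, O) = 2 + ((1*j)*O + j) = 2 + (j*O + j) = 2 + (O*j + j) = 2 + (j + O*j) = 2 + j + O*j)
c*l(1, -17) + (-195 - 1*(-154)) = 86*(2 + 1 - 17*1) + (-195 - 1*(-154)) = 86*(2 + 1 - 17) + (-195 + 154) = 86*(-14) - 41 = -1204 - 41 = -1245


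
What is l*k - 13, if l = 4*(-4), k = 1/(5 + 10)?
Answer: -211/15 ≈ -14.067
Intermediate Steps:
k = 1/15 ≈ 0.066667
l = -16
l*k - 13 = -16*1/15 - 13 = -16/15 - 13 = -211/15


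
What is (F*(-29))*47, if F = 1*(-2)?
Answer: 2726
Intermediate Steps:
F = -2
(F*(-29))*47 = -2*(-29)*47 = 58*47 = 2726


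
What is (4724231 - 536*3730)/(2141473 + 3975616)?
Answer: 2724951/6117089 ≈ 0.44547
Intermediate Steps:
(4724231 - 536*3730)/(2141473 + 3975616) = (4724231 - 1999280)/6117089 = 2724951*(1/6117089) = 2724951/6117089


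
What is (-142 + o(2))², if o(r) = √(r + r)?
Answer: 19600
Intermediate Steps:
o(r) = √2*√r (o(r) = √(2*r) = √2*√r)
(-142 + o(2))² = (-142 + √2*√2)² = (-142 + 2)² = (-140)² = 19600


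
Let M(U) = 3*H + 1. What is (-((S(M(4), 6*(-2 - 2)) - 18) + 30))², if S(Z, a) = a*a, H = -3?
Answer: 345744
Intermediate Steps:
M(U) = -8 (M(U) = 3*(-3) + 1 = -9 + 1 = -8)
S(Z, a) = a²
(-((S(M(4), 6*(-2 - 2)) - 18) + 30))² = (-(((6*(-2 - 2))² - 18) + 30))² = (-(((6*(-4))² - 18) + 30))² = (-(((-24)² - 18) + 30))² = (-((576 - 18) + 30))² = (-(558 + 30))² = (-1*588)² = (-588)² = 345744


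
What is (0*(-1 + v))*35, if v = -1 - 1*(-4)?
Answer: 0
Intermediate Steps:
v = 3 (v = -1 + 4 = 3)
(0*(-1 + v))*35 = (0*(-1 + 3))*35 = (0*2)*35 = 0*35 = 0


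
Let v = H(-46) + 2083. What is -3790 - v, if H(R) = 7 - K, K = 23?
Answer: -5857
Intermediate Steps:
H(R) = -16 (H(R) = 7 - 1*23 = 7 - 23 = -16)
v = 2067 (v = -16 + 2083 = 2067)
-3790 - v = -3790 - 1*2067 = -3790 - 2067 = -5857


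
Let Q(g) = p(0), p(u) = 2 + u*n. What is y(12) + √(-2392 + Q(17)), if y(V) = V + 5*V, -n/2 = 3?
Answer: 72 + I*√2390 ≈ 72.0 + 48.888*I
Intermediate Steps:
n = -6 (n = -2*3 = -6)
y(V) = 6*V
p(u) = 2 - 6*u (p(u) = 2 + u*(-6) = 2 - 6*u)
Q(g) = 2 (Q(g) = 2 - 6*0 = 2 + 0 = 2)
y(12) + √(-2392 + Q(17)) = 6*12 + √(-2392 + 2) = 72 + √(-2390) = 72 + I*√2390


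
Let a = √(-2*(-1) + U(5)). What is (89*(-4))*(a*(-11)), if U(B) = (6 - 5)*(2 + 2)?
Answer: 3916*√6 ≈ 9592.2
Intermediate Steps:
U(B) = 4 (U(B) = 1*4 = 4)
a = √6 (a = √(-2*(-1) + 4) = √(2 + 4) = √6 ≈ 2.4495)
(89*(-4))*(a*(-11)) = (89*(-4))*(√6*(-11)) = -(-3916)*√6 = 3916*√6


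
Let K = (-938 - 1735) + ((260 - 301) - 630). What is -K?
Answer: 3344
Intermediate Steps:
K = -3344 (K = -2673 + (-41 - 630) = -2673 - 671 = -3344)
-K = -1*(-3344) = 3344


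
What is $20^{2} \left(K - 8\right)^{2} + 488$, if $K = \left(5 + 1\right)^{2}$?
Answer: $314088$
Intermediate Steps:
$K = 36$ ($K = 6^{2} = 36$)
$20^{2} \left(K - 8\right)^{2} + 488 = 20^{2} \left(36 - 8\right)^{2} + 488 = 400 \cdot 28^{2} + 488 = 400 \cdot 784 + 488 = 313600 + 488 = 314088$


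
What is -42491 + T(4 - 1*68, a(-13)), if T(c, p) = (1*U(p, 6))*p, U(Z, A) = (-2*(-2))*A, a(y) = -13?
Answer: -42803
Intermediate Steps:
U(Z, A) = 4*A
T(c, p) = 24*p (T(c, p) = (1*(4*6))*p = (1*24)*p = 24*p)
-42491 + T(4 - 1*68, a(-13)) = -42491 + 24*(-13) = -42491 - 312 = -42803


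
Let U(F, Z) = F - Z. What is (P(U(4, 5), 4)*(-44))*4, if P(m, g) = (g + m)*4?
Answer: -2112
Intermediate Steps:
P(m, g) = 4*g + 4*m
(P(U(4, 5), 4)*(-44))*4 = ((4*4 + 4*(4 - 1*5))*(-44))*4 = ((16 + 4*(4 - 5))*(-44))*4 = ((16 + 4*(-1))*(-44))*4 = ((16 - 4)*(-44))*4 = (12*(-44))*4 = -528*4 = -2112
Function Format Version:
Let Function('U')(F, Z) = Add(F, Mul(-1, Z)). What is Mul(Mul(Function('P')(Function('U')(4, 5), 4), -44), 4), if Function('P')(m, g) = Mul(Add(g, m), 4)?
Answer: -2112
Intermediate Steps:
Function('P')(m, g) = Add(Mul(4, g), Mul(4, m))
Mul(Mul(Function('P')(Function('U')(4, 5), 4), -44), 4) = Mul(Mul(Add(Mul(4, 4), Mul(4, Add(4, Mul(-1, 5)))), -44), 4) = Mul(Mul(Add(16, Mul(4, Add(4, -5))), -44), 4) = Mul(Mul(Add(16, Mul(4, -1)), -44), 4) = Mul(Mul(Add(16, -4), -44), 4) = Mul(Mul(12, -44), 4) = Mul(-528, 4) = -2112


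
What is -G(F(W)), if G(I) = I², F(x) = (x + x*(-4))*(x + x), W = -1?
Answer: -36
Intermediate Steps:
F(x) = -6*x² (F(x) = (x - 4*x)*(2*x) = (-3*x)*(2*x) = -6*x²)
-G(F(W)) = -(-6*(-1)²)² = -(-6*1)² = -1*(-6)² = -1*36 = -36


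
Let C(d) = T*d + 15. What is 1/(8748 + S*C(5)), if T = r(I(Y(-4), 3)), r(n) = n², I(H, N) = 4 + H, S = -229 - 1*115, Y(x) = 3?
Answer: -1/80692 ≈ -1.2393e-5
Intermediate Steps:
S = -344 (S = -229 - 115 = -344)
T = 49 (T = (4 + 3)² = 7² = 49)
C(d) = 15 + 49*d (C(d) = 49*d + 15 = 15 + 49*d)
1/(8748 + S*C(5)) = 1/(8748 - 344*(15 + 49*5)) = 1/(8748 - 344*(15 + 245)) = 1/(8748 - 344*260) = 1/(8748 - 89440) = 1/(-80692) = -1/80692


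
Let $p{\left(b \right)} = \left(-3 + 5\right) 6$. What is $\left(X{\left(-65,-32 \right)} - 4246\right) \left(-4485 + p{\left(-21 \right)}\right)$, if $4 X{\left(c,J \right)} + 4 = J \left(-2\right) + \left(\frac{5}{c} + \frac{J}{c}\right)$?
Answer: $\frac{4920447609}{260} \approx 1.8925 \cdot 10^{7}$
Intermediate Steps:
$p{\left(b \right)} = 12$ ($p{\left(b \right)} = 2 \cdot 6 = 12$)
$X{\left(c,J \right)} = -1 - \frac{J}{2} + \frac{5}{4 c} + \frac{J}{4 c}$ ($X{\left(c,J \right)} = -1 + \frac{J \left(-2\right) + \left(\frac{5}{c} + \frac{J}{c}\right)}{4} = -1 + \frac{- 2 J + \left(\frac{5}{c} + \frac{J}{c}\right)}{4} = -1 + \frac{- 2 J + \frac{5}{c} + \frac{J}{c}}{4} = -1 + \left(- \frac{J}{2} + \frac{5}{4 c} + \frac{J}{4 c}\right) = -1 - \frac{J}{2} + \frac{5}{4 c} + \frac{J}{4 c}$)
$\left(X{\left(-65,-32 \right)} - 4246\right) \left(-4485 + p{\left(-21 \right)}\right) = \left(\frac{5 - 32 - - 130 \left(2 - 32\right)}{4 \left(-65\right)} - 4246\right) \left(-4485 + 12\right) = \left(\frac{1}{4} \left(- \frac{1}{65}\right) \left(5 - 32 - \left(-130\right) \left(-30\right)\right) - 4246\right) \left(-4473\right) = \left(\frac{1}{4} \left(- \frac{1}{65}\right) \left(5 - 32 - 3900\right) - 4246\right) \left(-4473\right) = \left(\frac{1}{4} \left(- \frac{1}{65}\right) \left(-3927\right) - 4246\right) \left(-4473\right) = \left(\frac{3927}{260} - 4246\right) \left(-4473\right) = \left(- \frac{1100033}{260}\right) \left(-4473\right) = \frac{4920447609}{260}$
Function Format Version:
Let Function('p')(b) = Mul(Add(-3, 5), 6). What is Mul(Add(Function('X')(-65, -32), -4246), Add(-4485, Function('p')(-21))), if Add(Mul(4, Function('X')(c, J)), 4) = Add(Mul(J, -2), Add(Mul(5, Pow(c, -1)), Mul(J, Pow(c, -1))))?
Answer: Rational(4920447609, 260) ≈ 1.8925e+7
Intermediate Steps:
Function('p')(b) = 12 (Function('p')(b) = Mul(2, 6) = 12)
Function('X')(c, J) = Add(-1, Mul(Rational(-1, 2), J), Mul(Rational(5, 4), Pow(c, -1)), Mul(Rational(1, 4), J, Pow(c, -1))) (Function('X')(c, J) = Add(-1, Mul(Rational(1, 4), Add(Mul(J, -2), Add(Mul(5, Pow(c, -1)), Mul(J, Pow(c, -1)))))) = Add(-1, Mul(Rational(1, 4), Add(Mul(-2, J), Add(Mul(5, Pow(c, -1)), Mul(J, Pow(c, -1)))))) = Add(-1, Mul(Rational(1, 4), Add(Mul(-2, J), Mul(5, Pow(c, -1)), Mul(J, Pow(c, -1))))) = Add(-1, Add(Mul(Rational(-1, 2), J), Mul(Rational(5, 4), Pow(c, -1)), Mul(Rational(1, 4), J, Pow(c, -1)))) = Add(-1, Mul(Rational(-1, 2), J), Mul(Rational(5, 4), Pow(c, -1)), Mul(Rational(1, 4), J, Pow(c, -1))))
Mul(Add(Function('X')(-65, -32), -4246), Add(-4485, Function('p')(-21))) = Mul(Add(Mul(Rational(1, 4), Pow(-65, -1), Add(5, -32, Mul(-2, -65, Add(2, -32)))), -4246), Add(-4485, 12)) = Mul(Add(Mul(Rational(1, 4), Rational(-1, 65), Add(5, -32, Mul(-2, -65, -30))), -4246), -4473) = Mul(Add(Mul(Rational(1, 4), Rational(-1, 65), Add(5, -32, -3900)), -4246), -4473) = Mul(Add(Mul(Rational(1, 4), Rational(-1, 65), -3927), -4246), -4473) = Mul(Add(Rational(3927, 260), -4246), -4473) = Mul(Rational(-1100033, 260), -4473) = Rational(4920447609, 260)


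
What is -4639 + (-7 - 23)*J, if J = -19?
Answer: -4069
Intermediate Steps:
-4639 + (-7 - 23)*J = -4639 + (-7 - 23)*(-19) = -4639 - 30*(-19) = -4639 + 570 = -4069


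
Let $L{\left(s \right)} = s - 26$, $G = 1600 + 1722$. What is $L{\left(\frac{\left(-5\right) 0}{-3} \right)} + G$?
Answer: $3296$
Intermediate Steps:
$G = 3322$
$L{\left(s \right)} = -26 + s$
$L{\left(\frac{\left(-5\right) 0}{-3} \right)} + G = \left(-26 + \frac{\left(-5\right) 0}{-3}\right) + 3322 = \left(-26 + 0 \left(- \frac{1}{3}\right)\right) + 3322 = \left(-26 + 0\right) + 3322 = -26 + 3322 = 3296$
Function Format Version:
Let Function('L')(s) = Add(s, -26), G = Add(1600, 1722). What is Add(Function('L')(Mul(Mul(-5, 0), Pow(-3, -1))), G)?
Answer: 3296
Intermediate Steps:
G = 3322
Function('L')(s) = Add(-26, s)
Add(Function('L')(Mul(Mul(-5, 0), Pow(-3, -1))), G) = Add(Add(-26, Mul(Mul(-5, 0), Pow(-3, -1))), 3322) = Add(Add(-26, Mul(0, Rational(-1, 3))), 3322) = Add(Add(-26, 0), 3322) = Add(-26, 3322) = 3296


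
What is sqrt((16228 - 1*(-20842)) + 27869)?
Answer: sqrt(64939) ≈ 254.83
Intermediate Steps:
sqrt((16228 - 1*(-20842)) + 27869) = sqrt((16228 + 20842) + 27869) = sqrt(37070 + 27869) = sqrt(64939)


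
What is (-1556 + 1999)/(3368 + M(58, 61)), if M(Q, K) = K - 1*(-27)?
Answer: 443/3456 ≈ 0.12818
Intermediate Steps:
M(Q, K) = 27 + K (M(Q, K) = K + 27 = 27 + K)
(-1556 + 1999)/(3368 + M(58, 61)) = (-1556 + 1999)/(3368 + (27 + 61)) = 443/(3368 + 88) = 443/3456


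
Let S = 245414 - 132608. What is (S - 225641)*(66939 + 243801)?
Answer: -35062347900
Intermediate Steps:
S = 112806
(S - 225641)*(66939 + 243801) = (112806 - 225641)*(66939 + 243801) = -112835*310740 = -35062347900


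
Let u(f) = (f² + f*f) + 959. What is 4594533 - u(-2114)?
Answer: -4344418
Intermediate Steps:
u(f) = 959 + 2*f² (u(f) = (f² + f²) + 959 = 2*f² + 959 = 959 + 2*f²)
4594533 - u(-2114) = 4594533 - (959 + 2*(-2114)²) = 4594533 - (959 + 2*4468996) = 4594533 - (959 + 8937992) = 4594533 - 1*8938951 = 4594533 - 8938951 = -4344418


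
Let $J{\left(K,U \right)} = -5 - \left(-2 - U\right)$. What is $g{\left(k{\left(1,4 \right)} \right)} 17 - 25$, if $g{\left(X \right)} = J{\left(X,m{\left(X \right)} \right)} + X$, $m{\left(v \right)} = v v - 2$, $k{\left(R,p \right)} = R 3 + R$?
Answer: $230$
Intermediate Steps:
$k{\left(R,p \right)} = 4 R$ ($k{\left(R,p \right)} = 3 R + R = 4 R$)
$m{\left(v \right)} = -2 + v^{2}$ ($m{\left(v \right)} = v^{2} - 2 = -2 + v^{2}$)
$J{\left(K,U \right)} = -3 + U$ ($J{\left(K,U \right)} = -5 + \left(2 + U\right) = -3 + U$)
$g{\left(X \right)} = -5 + X + X^{2}$ ($g{\left(X \right)} = \left(-3 + \left(-2 + X^{2}\right)\right) + X = \left(-5 + X^{2}\right) + X = -5 + X + X^{2}$)
$g{\left(k{\left(1,4 \right)} \right)} 17 - 25 = \left(-5 + 4 \cdot 1 + \left(4 \cdot 1\right)^{2}\right) 17 - 25 = \left(-5 + 4 + 4^{2}\right) 17 - 25 = \left(-5 + 4 + 16\right) 17 - 25 = 15 \cdot 17 - 25 = 255 - 25 = 230$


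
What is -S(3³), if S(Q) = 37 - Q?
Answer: -10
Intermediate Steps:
-S(3³) = -(37 - 1*3³) = -(37 - 1*27) = -(37 - 27) = -1*10 = -10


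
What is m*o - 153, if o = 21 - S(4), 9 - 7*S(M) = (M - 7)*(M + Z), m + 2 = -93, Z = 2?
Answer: -12471/7 ≈ -1781.6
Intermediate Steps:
m = -95 (m = -2 - 93 = -95)
S(M) = 9/7 - (-7 + M)*(2 + M)/7 (S(M) = 9/7 - (M - 7)*(M + 2)/7 = 9/7 - (-7 + M)*(2 + M)/7)
o = 120/7 (o = 21 - (23/7 - ⅐*4² + (5/7)*4) = 21 - (23/7 - ⅐*16 + 20/7) = 21 - (23/7 - 16/7 + 20/7) = 21 - 1*27/7 = 21 - 27/7 = 120/7 ≈ 17.143)
m*o - 153 = -95*120/7 - 153 = -11400/7 - 153 = -12471/7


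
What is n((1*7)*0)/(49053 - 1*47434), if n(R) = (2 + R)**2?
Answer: 4/1619 ≈ 0.0024707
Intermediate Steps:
n((1*7)*0)/(49053 - 1*47434) = (2 + (1*7)*0)**2/(49053 - 1*47434) = (2 + 7*0)**2/(49053 - 47434) = (2 + 0)**2/1619 = 2**2*(1/1619) = 4*(1/1619) = 4/1619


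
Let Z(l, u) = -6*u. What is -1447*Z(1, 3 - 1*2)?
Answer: 8682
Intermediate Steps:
-1447*Z(1, 3 - 1*2) = -(-8682)*(3 - 1*2) = -(-8682)*(3 - 2) = -(-8682) = -1447*(-6) = 8682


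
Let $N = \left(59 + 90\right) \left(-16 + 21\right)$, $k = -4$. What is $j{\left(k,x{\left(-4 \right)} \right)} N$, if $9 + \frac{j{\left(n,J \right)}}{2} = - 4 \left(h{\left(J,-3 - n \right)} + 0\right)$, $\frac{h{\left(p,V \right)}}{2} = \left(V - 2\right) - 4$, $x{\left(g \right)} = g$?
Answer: $46190$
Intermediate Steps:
$h{\left(p,V \right)} = -12 + 2 V$ ($h{\left(p,V \right)} = 2 \left(\left(V - 2\right) - 4\right) = 2 \left(\left(-2 + V\right) - 4\right) = 2 \left(-6 + V\right) = -12 + 2 V$)
$j{\left(n,J \right)} = 126 + 16 n$ ($j{\left(n,J \right)} = -18 + 2 \left(- 4 \left(\left(-12 + 2 \left(-3 - n\right)\right) + 0\right)\right) = -18 + 2 \left(- 4 \left(\left(-12 - \left(6 + 2 n\right)\right) + 0\right)\right) = -18 + 2 \left(- 4 \left(\left(-18 - 2 n\right) + 0\right)\right) = -18 + 2 \left(- 4 \left(-18 - 2 n\right)\right) = -18 + 2 \left(72 + 8 n\right) = -18 + \left(144 + 16 n\right) = 126 + 16 n$)
$N = 745$ ($N = 149 \cdot 5 = 745$)
$j{\left(k,x{\left(-4 \right)} \right)} N = \left(126 + 16 \left(-4\right)\right) 745 = \left(126 - 64\right) 745 = 62 \cdot 745 = 46190$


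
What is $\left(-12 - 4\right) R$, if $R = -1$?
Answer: $16$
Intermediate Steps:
$\left(-12 - 4\right) R = \left(-12 - 4\right) \left(-1\right) = \left(-16\right) \left(-1\right) = 16$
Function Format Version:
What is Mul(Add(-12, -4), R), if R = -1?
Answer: 16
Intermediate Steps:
Mul(Add(-12, -4), R) = Mul(Add(-12, -4), -1) = Mul(-16, -1) = 16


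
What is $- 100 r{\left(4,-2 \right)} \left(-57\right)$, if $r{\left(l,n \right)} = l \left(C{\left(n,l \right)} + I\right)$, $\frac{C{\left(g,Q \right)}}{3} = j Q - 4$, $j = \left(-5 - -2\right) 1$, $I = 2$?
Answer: $-1048800$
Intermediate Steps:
$j = -3$ ($j = \left(-5 + 2\right) 1 = \left(-3\right) 1 = -3$)
$C{\left(g,Q \right)} = -12 - 9 Q$ ($C{\left(g,Q \right)} = 3 \left(- 3 Q - 4\right) = 3 \left(-4 - 3 Q\right) = -12 - 9 Q$)
$r{\left(l,n \right)} = l \left(-10 - 9 l\right)$ ($r{\left(l,n \right)} = l \left(\left(-12 - 9 l\right) + 2\right) = l \left(-10 - 9 l\right)$)
$- 100 r{\left(4,-2 \right)} \left(-57\right) = - 100 \cdot 4 \left(-10 - 36\right) \left(-57\right) = - 100 \cdot 4 \left(-46\right) \left(-57\right) = \left(-100\right) \left(-184\right) \left(-57\right) = 18400 \left(-57\right) = -1048800$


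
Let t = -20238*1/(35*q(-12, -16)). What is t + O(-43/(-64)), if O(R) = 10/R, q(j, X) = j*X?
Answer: 571761/48160 ≈ 11.872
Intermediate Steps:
q(j, X) = X*j
t = -3373/1120 (t = -20238/(-16*(-12)*35) = -20238/(192*35) = -20238/6720 = -20238*1/6720 = -3373/1120 ≈ -3.0116)
t + O(-43/(-64)) = -3373/1120 + 10/((-43/(-64))) = -3373/1120 + 10/((-43*(-1/64))) = -3373/1120 + 10/(43/64) = -3373/1120 + 10*(64/43) = -3373/1120 + 640/43 = 571761/48160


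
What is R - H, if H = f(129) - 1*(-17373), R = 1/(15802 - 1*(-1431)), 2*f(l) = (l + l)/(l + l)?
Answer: -598795049/34466 ≈ -17374.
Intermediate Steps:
f(l) = ½ (f(l) = ((l + l)/(l + l))/2 = ((2*l)/((2*l)))/2 = ((2*l)*(1/(2*l)))/2 = (½)*1 = ½)
R = 1/17233 (R = 1/(15802 + 1431) = 1/17233 ≈ 5.8028e-5)
H = 34747/2 (H = ½ - 1*(-17373) = ½ + 17373 = 34747/2 ≈ 17374.)
R - H = 1/17233 - 1*34747/2 = 1/17233 - 34747/2 = -598795049/34466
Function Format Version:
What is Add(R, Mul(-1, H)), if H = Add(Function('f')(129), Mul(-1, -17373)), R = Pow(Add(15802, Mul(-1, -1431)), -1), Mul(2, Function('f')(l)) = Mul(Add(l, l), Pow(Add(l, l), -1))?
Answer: Rational(-598795049, 34466) ≈ -17374.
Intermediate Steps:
Function('f')(l) = Rational(1, 2) (Function('f')(l) = Mul(Rational(1, 2), Mul(Add(l, l), Pow(Add(l, l), -1))) = Mul(Rational(1, 2), Mul(Mul(2, l), Pow(Mul(2, l), -1))) = Mul(Rational(1, 2), Mul(Mul(2, l), Mul(Rational(1, 2), Pow(l, -1)))) = Mul(Rational(1, 2), 1) = Rational(1, 2))
R = Rational(1, 17233) (R = Pow(Add(15802, 1431), -1) = Pow(17233, -1) = Rational(1, 17233) ≈ 5.8028e-5)
H = Rational(34747, 2) (H = Add(Rational(1, 2), Mul(-1, -17373)) = Add(Rational(1, 2), 17373) = Rational(34747, 2) ≈ 17374.)
Add(R, Mul(-1, H)) = Add(Rational(1, 17233), Mul(-1, Rational(34747, 2))) = Add(Rational(1, 17233), Rational(-34747, 2)) = Rational(-598795049, 34466)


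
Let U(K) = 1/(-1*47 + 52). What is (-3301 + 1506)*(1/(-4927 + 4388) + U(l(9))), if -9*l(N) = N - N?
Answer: -191706/539 ≈ -355.67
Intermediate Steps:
l(N) = 0 (l(N) = -(N - N)/9 = -⅑*0 = 0)
U(K) = ⅕ (U(K) = 1/(-47 + 52) = 1/5 = ⅕)
(-3301 + 1506)*(1/(-4927 + 4388) + U(l(9))) = (-3301 + 1506)*(1/(-4927 + 4388) + ⅕) = -1795*(1/(-539) + ⅕) = -1795*(-1/539 + ⅕) = -1795*534/2695 = -191706/539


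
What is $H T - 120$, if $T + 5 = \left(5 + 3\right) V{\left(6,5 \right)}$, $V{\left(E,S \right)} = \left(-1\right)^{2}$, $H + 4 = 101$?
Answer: $171$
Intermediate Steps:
$H = 97$ ($H = -4 + 101 = 97$)
$V{\left(E,S \right)} = 1$
$T = 3$ ($T = -5 + \left(5 + 3\right) 1 = -5 + 8 \cdot 1 = -5 + 8 = 3$)
$H T - 120 = 97 \cdot 3 - 120 = 291 - 120 = 171$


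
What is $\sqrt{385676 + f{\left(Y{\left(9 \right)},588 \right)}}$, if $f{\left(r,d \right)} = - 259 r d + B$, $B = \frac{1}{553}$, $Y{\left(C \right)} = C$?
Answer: $\frac{i \sqrt{301207185615}}{553} \approx 992.45 i$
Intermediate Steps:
$B = \frac{1}{553} \approx 0.0018083$
$f{\left(r,d \right)} = \frac{1}{553} - 259 d r$ ($f{\left(r,d \right)} = - 259 r d + \frac{1}{553} = - 259 d r + \frac{1}{553} = \frac{1}{553} - 259 d r$)
$\sqrt{385676 + f{\left(Y{\left(9 \right)},588 \right)}} = \sqrt{385676 + \left(\frac{1}{553} - 152292 \cdot 9\right)} = \sqrt{385676 + \left(\frac{1}{553} - 1370628\right)} = \sqrt{385676 - \frac{757957283}{553}} = \sqrt{- \frac{544678455}{553}} = \frac{i \sqrt{301207185615}}{553}$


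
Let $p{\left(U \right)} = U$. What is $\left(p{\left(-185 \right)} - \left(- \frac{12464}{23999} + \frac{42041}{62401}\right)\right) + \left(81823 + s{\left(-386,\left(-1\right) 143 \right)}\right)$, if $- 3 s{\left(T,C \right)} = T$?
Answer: $\frac{367351166707015}{4492684797} \approx 81767.0$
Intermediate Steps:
$s{\left(T,C \right)} = - \frac{T}{3}$
$\left(p{\left(-185 \right)} - \left(- \frac{12464}{23999} + \frac{42041}{62401}\right)\right) + \left(81823 + s{\left(-386,\left(-1\right) 143 \right)}\right) = \left(-185 - \left(- \frac{12464}{23999} + \frac{42041}{62401}\right)\right) + \left(81823 - - \frac{386}{3}\right) = \left(-185 - \frac{231175895}{1497561599}\right) + \left(81823 + \frac{386}{3}\right) = \left(-185 + \left(\frac{12464}{23999} - \frac{42041}{62401}\right)\right) + \frac{245855}{3} = \left(-185 - \frac{231175895}{1497561599}\right) + \frac{245855}{3} = - \frac{277280071710}{1497561599} + \frac{245855}{3} = \frac{367351166707015}{4492684797}$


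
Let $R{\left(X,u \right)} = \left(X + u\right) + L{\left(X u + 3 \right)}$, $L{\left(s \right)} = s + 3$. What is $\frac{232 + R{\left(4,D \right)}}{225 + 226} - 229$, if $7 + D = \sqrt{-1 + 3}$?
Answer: $- \frac{103072}{451} + \frac{5 \sqrt{2}}{451} \approx -228.53$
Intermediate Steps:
$D = -7 + \sqrt{2}$ ($D = -7 + \sqrt{-1 + 3} = -7 + \sqrt{2} \approx -5.5858$)
$L{\left(s \right)} = 3 + s$
$R{\left(X,u \right)} = 6 + X + u + X u$ ($R{\left(X,u \right)} = \left(X + u\right) + \left(3 + \left(X u + 3\right)\right) = \left(X + u\right) + \left(3 + \left(3 + X u\right)\right) = \left(X + u\right) + \left(6 + X u\right) = 6 + X + u + X u$)
$\frac{232 + R{\left(4,D \right)}}{225 + 226} - 229 = \frac{232 + \left(6 + 4 - \left(7 - \sqrt{2}\right) + 4 \left(-7 + \sqrt{2}\right)\right)}{225 + 226} - 229 = \frac{232 + \left(6 + 4 - \left(7 - \sqrt{2}\right) - \left(28 - 4 \sqrt{2}\right)\right)}{451} - 229 = \left(232 - \left(25 - 5 \sqrt{2}\right)\right) \frac{1}{451} - 229 = \left(207 + 5 \sqrt{2}\right) \frac{1}{451} - 229 = \left(\frac{207}{451} + \frac{5 \sqrt{2}}{451}\right) - 229 = - \frac{103072}{451} + \frac{5 \sqrt{2}}{451}$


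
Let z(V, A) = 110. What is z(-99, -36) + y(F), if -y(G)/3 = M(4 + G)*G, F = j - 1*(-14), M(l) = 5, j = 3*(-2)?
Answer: -10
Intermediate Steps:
j = -6
F = 8 (F = -6 - 1*(-14) = -6 + 14 = 8)
y(G) = -15*G
z(-99, -36) + y(F) = 110 - 15*8 = 110 - 120 = -10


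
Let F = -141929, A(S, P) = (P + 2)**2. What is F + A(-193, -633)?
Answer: 256232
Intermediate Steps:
A(S, P) = (2 + P)**2
F + A(-193, -633) = -141929 + (2 - 633)**2 = -141929 + (-631)**2 = -141929 + 398161 = 256232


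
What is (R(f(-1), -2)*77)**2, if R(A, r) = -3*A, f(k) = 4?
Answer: 853776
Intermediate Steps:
(R(f(-1), -2)*77)**2 = (-3*4*77)**2 = (-12*77)**2 = (-924)**2 = 853776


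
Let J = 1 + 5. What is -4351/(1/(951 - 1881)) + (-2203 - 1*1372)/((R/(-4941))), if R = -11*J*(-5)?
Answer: 8199915/2 ≈ 4.1000e+6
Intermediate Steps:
J = 6
R = 330 (R = -11*6*(-5) = -66*(-5) = 330)
-4351/(1/(951 - 1881)) + (-2203 - 1*1372)/((R/(-4941))) = -4351/(1/(951 - 1881)) + (-2203 - 1*1372)/((330/(-4941))) = -4351/(1/(-930)) + (-2203 - 1372)/((330*(-1/4941))) = -4351/(-1/930) - 3575/(-110/1647) = -4351*(-930) - 3575*(-1647/110) = 4046430 + 107055/2 = 8199915/2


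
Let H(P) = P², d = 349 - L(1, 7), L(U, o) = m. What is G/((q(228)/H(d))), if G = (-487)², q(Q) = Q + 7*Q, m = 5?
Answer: 877050962/57 ≈ 1.5387e+7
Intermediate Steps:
q(Q) = 8*Q
L(U, o) = 5
G = 237169
d = 344 (d = 349 - 1*5 = 349 - 5 = 344)
G/((q(228)/H(d))) = 237169/(((8*228)/(344²))) = 237169/((1824/118336)) = 237169/((1824*(1/118336))) = 237169/(57/3698) = 237169*(3698/57) = 877050962/57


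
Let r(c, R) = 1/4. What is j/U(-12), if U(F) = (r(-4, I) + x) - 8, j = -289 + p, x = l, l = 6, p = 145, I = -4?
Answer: 576/7 ≈ 82.286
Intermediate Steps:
r(c, R) = 1/4
x = 6
j = -144 (j = -289 + 145 = -144)
U(F) = -7/4 (U(F) = (1/4 + 6) - 8 = 25/4 - 8 = -7/4)
j/U(-12) = -144/(-7/4) = -144*(-4/7) = 576/7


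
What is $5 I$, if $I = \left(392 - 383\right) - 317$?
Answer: $-1540$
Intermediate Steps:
$I = -308$ ($I = \left(392 - 383\right) - 317 = 9 - 317 = -308$)
$5 I = 5 \left(-308\right) = -1540$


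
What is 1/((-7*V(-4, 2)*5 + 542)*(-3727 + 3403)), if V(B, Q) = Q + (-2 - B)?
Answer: -1/130248 ≈ -7.6777e-6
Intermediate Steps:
V(B, Q) = -2 + Q - B
1/((-7*V(-4, 2)*5 + 542)*(-3727 + 3403)) = 1/((-7*(-2 + 2 - 1*(-4))*5 + 542)*(-3727 + 3403)) = 1/((-7*(-2 + 2 + 4)*5 + 542)*(-324)) = 1/((-7*4*5 + 542)*(-324)) = 1/((-28*5 + 542)*(-324)) = 1/((-140 + 542)*(-324)) = 1/(402*(-324)) = 1/(-130248) = -1/130248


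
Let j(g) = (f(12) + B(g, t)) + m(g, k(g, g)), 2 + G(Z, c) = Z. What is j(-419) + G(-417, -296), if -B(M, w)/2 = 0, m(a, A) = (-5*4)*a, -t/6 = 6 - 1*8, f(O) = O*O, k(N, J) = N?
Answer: 8105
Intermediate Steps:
G(Z, c) = -2 + Z
f(O) = O**2
t = 12 (t = -6*(6 - 1*8) = -6*(6 - 8) = -6*(-2) = 12)
m(a, A) = -20*a
B(M, w) = 0 (B(M, w) = -2*0 = 0)
j(g) = 144 - 20*g (j(g) = (12**2 + 0) - 20*g = (144 + 0) - 20*g = 144 - 20*g)
j(-419) + G(-417, -296) = (144 - 20*(-419)) + (-2 - 417) = (144 + 8380) - 419 = 8524 - 419 = 8105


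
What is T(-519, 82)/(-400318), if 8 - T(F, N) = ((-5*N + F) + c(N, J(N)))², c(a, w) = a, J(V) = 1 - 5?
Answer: 717401/400318 ≈ 1.7921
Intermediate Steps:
J(V) = -4
T(F, N) = 8 - (F - 4*N)² (T(F, N) = 8 - ((-5*N + F) + N)² = 8 - ((F - 5*N) + N)² = 8 - (F - 4*N)²)
T(-519, 82)/(-400318) = (8 - (-519 - 4*82)²)/(-400318) = (8 - (-519 - 328)²)*(-1/400318) = (8 - 1*(-847)²)*(-1/400318) = (8 - 1*717409)*(-1/400318) = (8 - 717409)*(-1/400318) = -717401*(-1/400318) = 717401/400318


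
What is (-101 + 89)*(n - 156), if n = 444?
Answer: -3456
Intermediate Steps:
(-101 + 89)*(n - 156) = (-101 + 89)*(444 - 156) = -12*288 = -3456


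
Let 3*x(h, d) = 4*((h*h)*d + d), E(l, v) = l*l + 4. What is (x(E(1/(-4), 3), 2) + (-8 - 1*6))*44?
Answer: 34507/24 ≈ 1437.8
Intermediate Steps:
E(l, v) = 4 + l² (E(l, v) = l² + 4 = 4 + l²)
x(h, d) = 4*d/3 + 4*d*h²/3 (x(h, d) = (4*((h*h)*d + d))/3 = (4*(h²*d + d))/3 = (4*(d*h² + d))/3 = (4*(d + d*h²))/3 = (4*d + 4*d*h²)/3 = 4*d/3 + 4*d*h²/3)
(x(E(1/(-4), 3), 2) + (-8 - 1*6))*44 = ((4/3)*2*(1 + (4 + (1/(-4))²)²) + (-8 - 1*6))*44 = ((4/3)*2*(1 + (4 + (-¼)²)²) + (-8 - 6))*44 = ((4/3)*2*(1 + (4 + 1/16)²) - 14)*44 = ((4/3)*2*(1 + (65/16)²) - 14)*44 = ((4/3)*2*(1 + 4225/256) - 14)*44 = ((4/3)*2*(4481/256) - 14)*44 = (4481/96 - 14)*44 = (3137/96)*44 = 34507/24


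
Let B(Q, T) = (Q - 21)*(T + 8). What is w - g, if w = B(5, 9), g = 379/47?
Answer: -13163/47 ≈ -280.06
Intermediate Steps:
B(Q, T) = (-21 + Q)*(8 + T)
g = 379/47 (g = 379*(1/47) = 379/47 ≈ 8.0638)
w = -272 (w = -168 - 21*9 + 8*5 + 5*9 = -168 - 189 + 40 + 45 = -272)
w - g = -272 - 1*379/47 = -272 - 379/47 = -13163/47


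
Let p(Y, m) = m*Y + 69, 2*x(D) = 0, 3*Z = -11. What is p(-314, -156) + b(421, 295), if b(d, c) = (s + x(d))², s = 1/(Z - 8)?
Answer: 60089934/1225 ≈ 49053.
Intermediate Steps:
Z = -11/3 (Z = (⅓)*(-11) = -11/3 ≈ -3.6667)
x(D) = 0 (x(D) = (½)*0 = 0)
p(Y, m) = 69 + Y*m (p(Y, m) = Y*m + 69 = 69 + Y*m)
s = -3/35 (s = 1/(-11/3 - 8) = 1/(-35/3) = -3/35 ≈ -0.085714)
b(d, c) = 9/1225 (b(d, c) = (-3/35 + 0)² = (-3/35)² = 9/1225)
p(-314, -156) + b(421, 295) = (69 - 314*(-156)) + 9/1225 = (69 + 48984) + 9/1225 = 49053 + 9/1225 = 60089934/1225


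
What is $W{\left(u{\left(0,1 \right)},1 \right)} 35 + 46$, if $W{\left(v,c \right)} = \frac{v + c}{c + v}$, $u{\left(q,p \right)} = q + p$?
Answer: $81$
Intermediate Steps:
$u{\left(q,p \right)} = p + q$
$W{\left(v,c \right)} = 1$ ($W{\left(v,c \right)} = \frac{c + v}{c + v} = 1$)
$W{\left(u{\left(0,1 \right)},1 \right)} 35 + 46 = 1 \cdot 35 + 46 = 35 + 46 = 81$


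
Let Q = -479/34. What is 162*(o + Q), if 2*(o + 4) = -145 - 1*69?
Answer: -344493/17 ≈ -20264.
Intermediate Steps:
o = -111 (o = -4 + (-145 - 1*69)/2 = -4 + (-145 - 69)/2 = -4 + (½)*(-214) = -4 - 107 = -111)
Q = -479/34 (Q = -479*1/34 = -479/34 ≈ -14.088)
162*(o + Q) = 162*(-111 - 479/34) = 162*(-4253/34) = -344493/17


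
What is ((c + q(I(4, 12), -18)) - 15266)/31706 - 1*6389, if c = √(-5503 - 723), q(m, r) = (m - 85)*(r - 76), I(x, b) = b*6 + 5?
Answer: -101292074/15853 + I*√6226/31706 ≈ -6389.5 + 0.0024886*I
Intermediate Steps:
I(x, b) = 5 + 6*b (I(x, b) = 6*b + 5 = 5 + 6*b)
q(m, r) = (-85 + m)*(-76 + r)
c = I*√6226 (c = √(-6226) = I*√6226 ≈ 78.905*I)
((c + q(I(4, 12), -18)) - 15266)/31706 - 1*6389 = ((I*√6226 + (6460 - 85*(-18) - 76*(5 + 6*12) + (5 + 6*12)*(-18))) - 15266)/31706 - 1*6389 = ((I*√6226 + (6460 + 1530 - 76*(5 + 72) + (5 + 72)*(-18))) - 15266)*(1/31706) - 6389 = ((I*√6226 + (6460 + 1530 - 76*77 + 77*(-18))) - 15266)*(1/31706) - 6389 = ((I*√6226 + (6460 + 1530 - 5852 - 1386)) - 15266)*(1/31706) - 6389 = ((I*√6226 + 752) - 15266)*(1/31706) - 6389 = ((752 + I*√6226) - 15266)*(1/31706) - 6389 = (-14514 + I*√6226)*(1/31706) - 6389 = (-7257/15853 + I*√6226/31706) - 6389 = -101292074/15853 + I*√6226/31706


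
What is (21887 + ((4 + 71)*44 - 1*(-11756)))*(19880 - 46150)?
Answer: -970492610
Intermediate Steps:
(21887 + ((4 + 71)*44 - 1*(-11756)))*(19880 - 46150) = (21887 + (75*44 + 11756))*(-26270) = (21887 + (3300 + 11756))*(-26270) = (21887 + 15056)*(-26270) = 36943*(-26270) = -970492610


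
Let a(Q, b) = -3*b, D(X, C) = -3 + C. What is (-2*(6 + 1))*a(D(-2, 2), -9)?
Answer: -378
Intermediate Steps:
(-2*(6 + 1))*a(D(-2, 2), -9) = (-2*(6 + 1))*(-3*(-9)) = -2*7*27 = -14*27 = -378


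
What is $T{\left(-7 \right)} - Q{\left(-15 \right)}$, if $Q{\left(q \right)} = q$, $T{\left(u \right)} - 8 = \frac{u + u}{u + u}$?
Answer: $24$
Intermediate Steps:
$T{\left(u \right)} = 9$ ($T{\left(u \right)} = 8 + \frac{u + u}{u + u} = 8 + \frac{2 u}{2 u} = 8 + 2 u \frac{1}{2 u} = 8 + 1 = 9$)
$T{\left(-7 \right)} - Q{\left(-15 \right)} = 9 - -15 = 9 + 15 = 24$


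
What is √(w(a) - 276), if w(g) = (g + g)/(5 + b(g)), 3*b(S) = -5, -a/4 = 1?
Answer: 4*I*√435/5 ≈ 16.685*I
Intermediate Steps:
a = -4 (a = -4*1 = -4)
b(S) = -5/3 (b(S) = (⅓)*(-5) = -5/3)
w(g) = 3*g/5 (w(g) = (g + g)/(5 - 5/3) = (2*g)/(10/3) = (2*g)*(3/10) = 3*g/5)
√(w(a) - 276) = √((⅗)*(-4) - 276) = √(-12/5 - 276) = √(-1392/5) = 4*I*√435/5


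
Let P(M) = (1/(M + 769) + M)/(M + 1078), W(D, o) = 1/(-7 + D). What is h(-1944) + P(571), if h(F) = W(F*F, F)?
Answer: 2891568751849/8350590186140 ≈ 0.34627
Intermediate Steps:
h(F) = 1/(-7 + F**2) (h(F) = 1/(-7 + F*F) = 1/(-7 + F**2))
P(M) = (M + 1/(769 + M))/(1078 + M) (P(M) = (1/(769 + M) + M)/(1078 + M) = (M + 1/(769 + M))/(1078 + M))
h(-1944) + P(571) = 1/(-7 + (-1944)**2) + (1 + 571**2 + 769*571)/(828982 + 571**2 + 1847*571) = 1/(-7 + 3779136) + (1 + 326041 + 439099)/(828982 + 326041 + 1054637) = 1/3779129 + 765141/2209660 = 2891568751849/8350590186140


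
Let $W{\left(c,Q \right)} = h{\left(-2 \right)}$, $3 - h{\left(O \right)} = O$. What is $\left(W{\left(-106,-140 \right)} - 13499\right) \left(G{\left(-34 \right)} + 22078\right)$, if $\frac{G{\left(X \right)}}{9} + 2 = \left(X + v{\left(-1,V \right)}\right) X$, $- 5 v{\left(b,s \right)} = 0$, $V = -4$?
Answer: $-438069216$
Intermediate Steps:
$v{\left(b,s \right)} = 0$ ($v{\left(b,s \right)} = \left(- \frac{1}{5}\right) 0 = 0$)
$h{\left(O \right)} = 3 - O$
$W{\left(c,Q \right)} = 5$ ($W{\left(c,Q \right)} = 3 - -2 = 3 + 2 = 5$)
$G{\left(X \right)} = -18 + 9 X^{2}$ ($G{\left(X \right)} = -18 + 9 \left(X + 0\right) X = -18 + 9 X X = -18 + 9 X^{2}$)
$\left(W{\left(-106,-140 \right)} - 13499\right) \left(G{\left(-34 \right)} + 22078\right) = \left(5 - 13499\right) \left(\left(-18 + 9 \left(-34\right)^{2}\right) + 22078\right) = - 13494 \left(\left(-18 + 9 \cdot 1156\right) + 22078\right) = - 13494 \left(\left(-18 + 10404\right) + 22078\right) = - 13494 \left(10386 + 22078\right) = \left(-13494\right) 32464 = -438069216$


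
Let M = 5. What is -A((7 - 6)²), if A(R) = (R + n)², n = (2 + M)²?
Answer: -2500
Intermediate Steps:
n = 49 (n = (2 + 5)² = 7² = 49)
A(R) = (49 + R)² (A(R) = (R + 49)² = (49 + R)²)
-A((7 - 6)²) = -(49 + (7 - 6)²)² = -(49 + 1²)² = -(49 + 1)² = -1*50² = -1*2500 = -2500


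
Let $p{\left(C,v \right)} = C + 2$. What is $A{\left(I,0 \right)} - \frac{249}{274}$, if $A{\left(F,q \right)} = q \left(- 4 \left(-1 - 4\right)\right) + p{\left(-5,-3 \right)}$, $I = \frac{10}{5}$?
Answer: $- \frac{1071}{274} \approx -3.9088$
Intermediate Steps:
$p{\left(C,v \right)} = 2 + C$
$I = 2$ ($I = 10 \cdot \frac{1}{5} = 2$)
$A{\left(F,q \right)} = -3 + 20 q$ ($A{\left(F,q \right)} = q \left(- 4 \left(-1 - 4\right)\right) + \left(2 - 5\right) = q \left(\left(-4\right) \left(-5\right)\right) - 3 = q 20 - 3 = 20 q - 3 = -3 + 20 q$)
$A{\left(I,0 \right)} - \frac{249}{274} = \left(-3 + 20 \cdot 0\right) - \frac{249}{274} = \left(-3 + 0\right) - \frac{249}{274} = -3 - \frac{249}{274} = - \frac{1071}{274}$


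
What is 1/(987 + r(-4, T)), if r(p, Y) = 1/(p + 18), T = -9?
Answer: 14/13819 ≈ 0.0010131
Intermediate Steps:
r(p, Y) = 1/(18 + p)
1/(987 + r(-4, T)) = 1/(987 + 1/(18 - 4)) = 1/(987 + 1/14) = 1/(13819/14) = 14/13819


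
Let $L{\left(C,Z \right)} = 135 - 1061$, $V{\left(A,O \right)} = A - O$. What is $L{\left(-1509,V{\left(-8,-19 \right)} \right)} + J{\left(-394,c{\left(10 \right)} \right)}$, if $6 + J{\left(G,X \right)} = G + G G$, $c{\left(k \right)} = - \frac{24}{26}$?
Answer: $153910$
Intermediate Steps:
$c{\left(k \right)} = - \frac{12}{13}$ ($c{\left(k \right)} = \left(-24\right) \frac{1}{26} = - \frac{12}{13}$)
$J{\left(G,X \right)} = -6 + G + G^{2}$ ($J{\left(G,X \right)} = -6 + \left(G + G G\right) = -6 + \left(G + G^{2}\right) = -6 + G + G^{2}$)
$L{\left(C,Z \right)} = -926$ ($L{\left(C,Z \right)} = 135 - 1061 = -926$)
$L{\left(-1509,V{\left(-8,-19 \right)} \right)} + J{\left(-394,c{\left(10 \right)} \right)} = -926 - \left(400 - 155236\right) = -926 - -154836 = -926 + 154836 = 153910$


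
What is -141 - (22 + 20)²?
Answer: -1905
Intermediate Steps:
-141 - (22 + 20)² = -141 - 1*42² = -141 - 1*1764 = -141 - 1764 = -1905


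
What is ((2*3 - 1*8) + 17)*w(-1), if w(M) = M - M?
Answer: 0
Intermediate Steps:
w(M) = 0
((2*3 - 1*8) + 17)*w(-1) = ((2*3 - 1*8) + 17)*0 = ((6 - 8) + 17)*0 = (-2 + 17)*0 = 15*0 = 0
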